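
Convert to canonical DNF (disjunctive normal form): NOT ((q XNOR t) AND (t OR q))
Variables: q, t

(NOT q AND NOT t) OR (NOT q AND t) OR (q AND NOT t)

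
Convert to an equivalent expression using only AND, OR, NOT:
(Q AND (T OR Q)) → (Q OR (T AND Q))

NOT (Q AND (T OR Q)) OR (Q OR (T AND Q))
(Implication elimination: A → B = NOT A OR B)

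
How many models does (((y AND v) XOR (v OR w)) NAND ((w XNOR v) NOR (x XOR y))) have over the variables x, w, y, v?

Satisfying assignments: (0,0,0,0), (0,0,1,0), (0,0,1,1), (0,1,0,1), (0,1,1,0), (0,1,1,1), (1,0,0,0), (1,0,0,1), (1,0,1,0), (1,0,1,1), (1,1,0,0), (1,1,0,1), (1,1,1,1)
Count: 13 out of 16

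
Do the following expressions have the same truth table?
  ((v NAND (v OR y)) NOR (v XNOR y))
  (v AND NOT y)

Yes, they are equivalent — the two output columns agree on all 4 assignments:
v | y | Expression 1 | Expression 2
-----------------------------------
0 | 0 | 0 | 0
0 | 1 | 0 | 0
1 | 0 | 1 | 1
1 | 1 | 0 | 0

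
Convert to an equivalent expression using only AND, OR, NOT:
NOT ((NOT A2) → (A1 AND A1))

(NOT A2) AND NOT (A1 AND A1)
(Negated implication: NOT(A → B) = A AND NOT B)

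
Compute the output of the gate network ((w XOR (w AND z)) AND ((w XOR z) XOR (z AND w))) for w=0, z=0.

Substituting: ((0 XOR (0 AND 0)) AND ((0 XOR 0) XOR (0 AND 0)))
= 0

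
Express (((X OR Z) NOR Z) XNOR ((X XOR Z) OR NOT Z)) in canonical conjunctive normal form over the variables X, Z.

(X OR NOT Z) AND (NOT X OR Z)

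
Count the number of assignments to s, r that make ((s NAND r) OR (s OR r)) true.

Satisfying assignments: (0,0), (0,1), (1,0), (1,1)
Count: 4 out of 4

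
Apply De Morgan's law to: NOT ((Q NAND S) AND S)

NOT (Q NAND S) OR NOT S
De Morgan's: NOT(AND of terms) = OR of negations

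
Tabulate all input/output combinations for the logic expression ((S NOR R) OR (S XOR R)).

S | R | Output
--------------
0 | 0 | 1
0 | 1 | 1
1 | 0 | 1
1 | 1 | 0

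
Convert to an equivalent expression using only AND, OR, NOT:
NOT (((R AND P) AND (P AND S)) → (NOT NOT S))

((R AND P) AND (P AND S)) AND NOT S
(Negated implication: NOT(A → B) = A AND NOT B)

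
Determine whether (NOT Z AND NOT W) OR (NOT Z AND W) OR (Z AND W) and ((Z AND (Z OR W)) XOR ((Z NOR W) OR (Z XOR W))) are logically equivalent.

Yes, they are equivalent — the two output columns agree on all 4 assignments:
Z | W | Expression 1 | Expression 2
-----------------------------------
0 | 0 | 1 | 1
0 | 1 | 1 | 1
1 | 0 | 0 | 0
1 | 1 | 1 | 1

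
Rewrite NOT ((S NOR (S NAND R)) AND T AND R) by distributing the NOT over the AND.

NOT (S NOR (S NAND R)) OR NOT T OR NOT R
De Morgan's: NOT(AND of terms) = OR of negations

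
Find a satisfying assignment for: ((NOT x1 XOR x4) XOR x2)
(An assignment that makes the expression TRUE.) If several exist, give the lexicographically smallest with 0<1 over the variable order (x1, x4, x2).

x1=0, x4=0, x2=0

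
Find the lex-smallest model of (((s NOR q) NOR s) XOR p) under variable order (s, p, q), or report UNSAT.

s=0, p=0, q=1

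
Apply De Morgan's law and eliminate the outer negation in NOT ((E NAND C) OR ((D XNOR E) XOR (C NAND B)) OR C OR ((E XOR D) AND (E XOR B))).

NOT (E NAND C) AND NOT ((D XNOR E) XOR (C NAND B)) AND NOT C AND NOT ((E XOR D) AND (E XOR B))
De Morgan's: NOT(OR of terms) = AND of negations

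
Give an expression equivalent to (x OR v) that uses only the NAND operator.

((x NAND x) NAND (v NAND v))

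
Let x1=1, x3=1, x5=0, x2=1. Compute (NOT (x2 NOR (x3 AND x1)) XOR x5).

Substituting: (NOT (1 NOR (1 AND 1)) XOR 0)
= 1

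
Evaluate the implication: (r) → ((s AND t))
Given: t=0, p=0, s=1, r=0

Antecedent (r) = 0; consequent ((s AND t)) = 0.
0 → 0 = 1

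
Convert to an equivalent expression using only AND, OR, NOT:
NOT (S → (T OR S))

S AND NOT (T OR S)
(Negated implication: NOT(A → B) = A AND NOT B)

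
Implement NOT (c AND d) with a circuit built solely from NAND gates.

(((c NAND d) NAND (c NAND d)) NAND ((c NAND d) NAND (c NAND d)))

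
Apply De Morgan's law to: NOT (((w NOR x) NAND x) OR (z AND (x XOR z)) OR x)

NOT ((w NOR x) NAND x) AND NOT (z AND (x XOR z)) AND NOT x
De Morgan's: NOT(OR of terms) = AND of negations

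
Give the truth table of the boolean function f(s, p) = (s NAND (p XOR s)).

s | p | Output
--------------
0 | 0 | 1
0 | 1 | 1
1 | 0 | 0
1 | 1 | 1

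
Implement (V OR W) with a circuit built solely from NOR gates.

((V NOR W) NOR (V NOR W))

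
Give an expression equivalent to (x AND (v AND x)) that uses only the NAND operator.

((x NAND ((v NAND x) NAND (v NAND x))) NAND (x NAND ((v NAND x) NAND (v NAND x))))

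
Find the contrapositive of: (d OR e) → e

Contrapositive: NOT e → NOT (d OR e)
Note: A statement and its contrapositive are logically equivalent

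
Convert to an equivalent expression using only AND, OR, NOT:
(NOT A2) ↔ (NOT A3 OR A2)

((NOT A2) AND (NOT A3 OR A2)) OR (A2 AND NOT (NOT A3 OR A2))
(Biconditional = both true or both false)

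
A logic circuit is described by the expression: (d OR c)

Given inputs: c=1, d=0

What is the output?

Substituting: (0 OR 1)
= 1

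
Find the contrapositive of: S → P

Contrapositive: NOT P → NOT S
Note: A statement and its contrapositive are logically equivalent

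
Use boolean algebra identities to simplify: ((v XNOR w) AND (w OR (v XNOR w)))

By absorption (E AND (E OR v) = E):
= (v XNOR w)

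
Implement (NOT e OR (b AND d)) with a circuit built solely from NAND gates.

(((e NAND e) NAND (e NAND e)) NAND (((b NAND d) NAND (b NAND d)) NAND ((b NAND d) NAND (b NAND d))))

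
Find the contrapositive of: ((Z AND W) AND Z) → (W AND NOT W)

Contrapositive: NOT (W AND NOT W) → NOT ((Z AND W) AND Z)
Note: A statement and its contrapositive are logically equivalent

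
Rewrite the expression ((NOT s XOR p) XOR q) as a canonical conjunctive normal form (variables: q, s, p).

(q OR s OR NOT p) AND (q OR NOT s OR p) AND (NOT q OR s OR p) AND (NOT q OR NOT s OR NOT p)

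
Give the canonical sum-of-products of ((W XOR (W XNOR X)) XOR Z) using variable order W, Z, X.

Σm(0, 3, 4, 7) = (NOT W AND NOT Z AND NOT X) OR (NOT W AND Z AND X) OR (W AND NOT Z AND NOT X) OR (W AND Z AND X)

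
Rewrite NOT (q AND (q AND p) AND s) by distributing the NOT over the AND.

NOT q OR NOT (q AND p) OR NOT s
De Morgan's: NOT(AND of terms) = OR of negations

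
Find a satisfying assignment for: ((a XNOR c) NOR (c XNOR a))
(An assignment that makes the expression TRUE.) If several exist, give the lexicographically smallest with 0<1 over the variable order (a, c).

a=0, c=1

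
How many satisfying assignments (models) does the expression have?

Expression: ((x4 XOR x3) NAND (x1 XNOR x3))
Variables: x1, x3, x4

Satisfying assignments: (0,0,0), (0,1,0), (0,1,1), (1,0,0), (1,0,1), (1,1,1)
Count: 6 out of 8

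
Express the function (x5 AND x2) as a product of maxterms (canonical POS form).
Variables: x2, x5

ΠM(0, 1, 2) = (x2 OR x5) AND (x2 OR NOT x5) AND (NOT x2 OR x5)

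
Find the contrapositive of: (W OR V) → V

Contrapositive: NOT V → NOT (W OR V)
Note: A statement and its contrapositive are logically equivalent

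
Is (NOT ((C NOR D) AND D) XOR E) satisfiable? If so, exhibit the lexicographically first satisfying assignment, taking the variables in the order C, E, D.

C=0, E=0, D=0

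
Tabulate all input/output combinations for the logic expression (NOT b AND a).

a | b | Output
--------------
0 | 0 | 0
0 | 1 | 0
1 | 0 | 1
1 | 1 | 0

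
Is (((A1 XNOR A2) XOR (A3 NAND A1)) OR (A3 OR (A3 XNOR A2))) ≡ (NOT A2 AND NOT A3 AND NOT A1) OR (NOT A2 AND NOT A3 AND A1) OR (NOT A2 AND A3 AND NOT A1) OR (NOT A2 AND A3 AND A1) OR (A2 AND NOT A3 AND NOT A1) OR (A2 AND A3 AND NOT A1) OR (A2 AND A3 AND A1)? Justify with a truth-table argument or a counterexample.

Yes, they are equivalent — the two output columns agree on all 8 assignments:
A2 | A3 | A1 | Expression 1 | Expression 2
------------------------------------------
0 | 0 | 0 | 1 | 1
0 | 0 | 1 | 1 | 1
0 | 1 | 0 | 1 | 1
0 | 1 | 1 | 1 | 1
1 | 0 | 0 | 1 | 1
1 | 0 | 1 | 0 | 0
1 | 1 | 0 | 1 | 1
1 | 1 | 1 | 1 | 1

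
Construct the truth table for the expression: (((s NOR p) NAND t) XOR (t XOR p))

s | p | t | Output
------------------
0 | 0 | 0 | 1
0 | 0 | 1 | 1
0 | 1 | 0 | 0
0 | 1 | 1 | 1
1 | 0 | 0 | 1
1 | 0 | 1 | 0
1 | 1 | 0 | 0
1 | 1 | 1 | 1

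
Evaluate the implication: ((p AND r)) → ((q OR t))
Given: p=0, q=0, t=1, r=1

Antecedent ((p AND r)) = 0; consequent ((q OR t)) = 1.
0 → 1 = 1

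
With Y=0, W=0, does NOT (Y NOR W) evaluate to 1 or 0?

Substituting: NOT (0 NOR 0)
= 0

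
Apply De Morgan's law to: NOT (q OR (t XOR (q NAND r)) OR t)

NOT q AND NOT (t XOR (q NAND r)) AND NOT t
De Morgan's: NOT(OR of terms) = AND of negations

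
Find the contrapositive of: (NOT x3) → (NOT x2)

Contrapositive: x2 → x3
Note: A statement and its contrapositive are logically equivalent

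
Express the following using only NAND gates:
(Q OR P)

((Q NAND Q) NAND (P NAND P))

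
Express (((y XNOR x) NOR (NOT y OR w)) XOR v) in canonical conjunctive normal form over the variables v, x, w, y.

(v OR x OR w OR y) AND (v OR x OR NOT w OR y) AND (v OR x OR NOT w OR NOT y) AND (v OR NOT x OR w OR y) AND (v OR NOT x OR w OR NOT y) AND (v OR NOT x OR NOT w OR y) AND (v OR NOT x OR NOT w OR NOT y) AND (NOT v OR x OR w OR NOT y)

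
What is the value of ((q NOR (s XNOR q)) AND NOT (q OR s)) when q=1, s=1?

Substituting: ((1 NOR (1 XNOR 1)) AND NOT (1 OR 1))
= 0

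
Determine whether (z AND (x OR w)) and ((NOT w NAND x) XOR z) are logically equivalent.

No. Counterexample: with x=0, z=0, w=0, Expression 1 = 0 but Expression 2 = 1.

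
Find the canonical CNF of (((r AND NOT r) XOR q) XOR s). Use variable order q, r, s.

(q OR r OR s) AND (q OR NOT r OR s) AND (NOT q OR r OR NOT s) AND (NOT q OR NOT r OR NOT s)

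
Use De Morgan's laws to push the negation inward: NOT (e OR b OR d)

NOT e AND NOT b AND NOT d
De Morgan's: NOT(OR of terms) = AND of negations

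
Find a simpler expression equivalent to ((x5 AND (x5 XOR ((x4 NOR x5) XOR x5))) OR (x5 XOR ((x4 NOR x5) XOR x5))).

By absorption (E OR (E AND v) = E) then XOR self-cancellation ((E XOR v) XOR v = E):
= (x4 NOR x5)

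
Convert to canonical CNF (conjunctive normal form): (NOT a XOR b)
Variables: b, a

(b OR NOT a) AND (NOT b OR a)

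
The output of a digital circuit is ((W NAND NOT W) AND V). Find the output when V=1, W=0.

Substituting: ((0 NAND NOT 0) AND 1)
= 1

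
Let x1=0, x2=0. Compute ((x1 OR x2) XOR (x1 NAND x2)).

Substituting: ((0 OR 0) XOR (0 NAND 0))
= 1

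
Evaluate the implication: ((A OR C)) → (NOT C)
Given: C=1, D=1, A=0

Antecedent ((A OR C)) = 1; consequent (NOT C) = 0.
1 → 0 = 0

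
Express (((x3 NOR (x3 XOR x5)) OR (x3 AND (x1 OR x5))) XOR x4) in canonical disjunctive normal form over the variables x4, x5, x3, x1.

(NOT x4 AND NOT x5 AND NOT x3 AND NOT x1) OR (NOT x4 AND NOT x5 AND NOT x3 AND x1) OR (NOT x4 AND NOT x5 AND x3 AND x1) OR (NOT x4 AND x5 AND x3 AND NOT x1) OR (NOT x4 AND x5 AND x3 AND x1) OR (x4 AND NOT x5 AND x3 AND NOT x1) OR (x4 AND x5 AND NOT x3 AND NOT x1) OR (x4 AND x5 AND NOT x3 AND x1)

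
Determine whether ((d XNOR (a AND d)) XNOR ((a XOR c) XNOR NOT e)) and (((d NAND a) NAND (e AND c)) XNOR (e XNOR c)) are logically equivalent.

No. Counterexample: with e=0, c=0, a=0, d=0, Expression 1 = 0 but Expression 2 = 1.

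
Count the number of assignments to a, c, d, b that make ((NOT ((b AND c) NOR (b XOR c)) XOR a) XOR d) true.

Satisfying assignments: (0,0,0,1), (0,0,1,0), (0,1,0,0), (0,1,0,1), (1,0,0,0), (1,0,1,1), (1,1,1,0), (1,1,1,1)
Count: 8 out of 16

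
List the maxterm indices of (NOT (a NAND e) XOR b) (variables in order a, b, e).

ΠM(0, 1, 4, 7) = (a OR b OR e) AND (a OR b OR NOT e) AND (NOT a OR b OR e) AND (NOT a OR NOT b OR NOT e)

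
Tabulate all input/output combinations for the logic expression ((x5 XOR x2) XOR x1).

x1 | x5 | x2 | Output
---------------------
0 | 0 | 0 | 0
0 | 0 | 1 | 1
0 | 1 | 0 | 1
0 | 1 | 1 | 0
1 | 0 | 0 | 1
1 | 0 | 1 | 0
1 | 1 | 0 | 0
1 | 1 | 1 | 1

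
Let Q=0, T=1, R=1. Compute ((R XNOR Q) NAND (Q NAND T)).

Substituting: ((1 XNOR 0) NAND (0 NAND 1))
= 1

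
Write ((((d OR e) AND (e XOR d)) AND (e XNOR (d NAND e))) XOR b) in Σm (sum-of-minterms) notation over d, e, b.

Σm(1, 2, 5, 7) = (NOT d AND NOT e AND b) OR (NOT d AND e AND NOT b) OR (d AND NOT e AND b) OR (d AND e AND b)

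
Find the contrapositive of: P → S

Contrapositive: NOT S → NOT P
Note: A statement and its contrapositive are logically equivalent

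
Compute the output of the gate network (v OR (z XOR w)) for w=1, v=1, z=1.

Substituting: (1 OR (1 XOR 1))
= 1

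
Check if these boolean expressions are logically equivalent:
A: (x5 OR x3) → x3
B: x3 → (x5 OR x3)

No, Converse is not equivalent to original (counterexample: x5=1, x3=0)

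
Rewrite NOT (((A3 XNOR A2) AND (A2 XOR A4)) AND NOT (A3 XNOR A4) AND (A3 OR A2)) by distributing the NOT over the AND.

NOT ((A3 XNOR A2) AND (A2 XOR A4)) OR (A3 XNOR A4) OR NOT (A3 OR A2)
De Morgan's: NOT(AND of terms) = OR of negations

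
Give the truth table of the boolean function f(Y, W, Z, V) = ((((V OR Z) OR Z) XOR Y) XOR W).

Y | W | Z | V | Output
----------------------
0 | 0 | 0 | 0 | 0
0 | 0 | 0 | 1 | 1
0 | 0 | 1 | 0 | 1
0 | 0 | 1 | 1 | 1
0 | 1 | 0 | 0 | 1
0 | 1 | 0 | 1 | 0
0 | 1 | 1 | 0 | 0
0 | 1 | 1 | 1 | 0
1 | 0 | 0 | 0 | 1
1 | 0 | 0 | 1 | 0
1 | 0 | 1 | 0 | 0
1 | 0 | 1 | 1 | 0
1 | 1 | 0 | 0 | 0
1 | 1 | 0 | 1 | 1
1 | 1 | 1 | 0 | 1
1 | 1 | 1 | 1 | 1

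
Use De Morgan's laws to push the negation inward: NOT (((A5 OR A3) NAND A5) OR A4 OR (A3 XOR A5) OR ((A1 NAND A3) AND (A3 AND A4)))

NOT ((A5 OR A3) NAND A5) AND NOT A4 AND NOT (A3 XOR A5) AND NOT ((A1 NAND A3) AND (A3 AND A4))
De Morgan's: NOT(OR of terms) = AND of negations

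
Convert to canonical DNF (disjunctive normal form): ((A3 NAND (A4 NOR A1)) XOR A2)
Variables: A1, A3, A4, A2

(NOT A1 AND NOT A3 AND NOT A4 AND NOT A2) OR (NOT A1 AND NOT A3 AND A4 AND NOT A2) OR (NOT A1 AND A3 AND NOT A4 AND A2) OR (NOT A1 AND A3 AND A4 AND NOT A2) OR (A1 AND NOT A3 AND NOT A4 AND NOT A2) OR (A1 AND NOT A3 AND A4 AND NOT A2) OR (A1 AND A3 AND NOT A4 AND NOT A2) OR (A1 AND A3 AND A4 AND NOT A2)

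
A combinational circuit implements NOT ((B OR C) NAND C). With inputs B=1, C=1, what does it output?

Substituting: NOT ((1 OR 1) NAND 1)
= 1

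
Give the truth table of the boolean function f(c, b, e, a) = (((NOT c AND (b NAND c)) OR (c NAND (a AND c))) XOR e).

c | b | e | a | Output
----------------------
0 | 0 | 0 | 0 | 1
0 | 0 | 0 | 1 | 1
0 | 0 | 1 | 0 | 0
0 | 0 | 1 | 1 | 0
0 | 1 | 0 | 0 | 1
0 | 1 | 0 | 1 | 1
0 | 1 | 1 | 0 | 0
0 | 1 | 1 | 1 | 0
1 | 0 | 0 | 0 | 1
1 | 0 | 0 | 1 | 0
1 | 0 | 1 | 0 | 0
1 | 0 | 1 | 1 | 1
1 | 1 | 0 | 0 | 1
1 | 1 | 0 | 1 | 0
1 | 1 | 1 | 0 | 0
1 | 1 | 1 | 1 | 1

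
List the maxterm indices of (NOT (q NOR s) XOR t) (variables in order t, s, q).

ΠM(0, 5, 6, 7) = (t OR s OR q) AND (NOT t OR s OR NOT q) AND (NOT t OR NOT s OR q) AND (NOT t OR NOT s OR NOT q)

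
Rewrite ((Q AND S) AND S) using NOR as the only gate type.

((((Q NOR Q) NOR (S NOR S)) NOR ((Q NOR Q) NOR (S NOR S))) NOR (S NOR S))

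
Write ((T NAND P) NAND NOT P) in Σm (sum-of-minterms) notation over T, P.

Σm(1, 3) = (NOT T AND P) OR (T AND P)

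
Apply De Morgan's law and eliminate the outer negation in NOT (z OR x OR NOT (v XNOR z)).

NOT z AND NOT x AND (v XNOR z)
De Morgan's: NOT(OR of terms) = AND of negations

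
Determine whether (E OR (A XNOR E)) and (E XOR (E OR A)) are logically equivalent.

No. Counterexample: with A=0, E=0, Expression 1 = 1 but Expression 2 = 0.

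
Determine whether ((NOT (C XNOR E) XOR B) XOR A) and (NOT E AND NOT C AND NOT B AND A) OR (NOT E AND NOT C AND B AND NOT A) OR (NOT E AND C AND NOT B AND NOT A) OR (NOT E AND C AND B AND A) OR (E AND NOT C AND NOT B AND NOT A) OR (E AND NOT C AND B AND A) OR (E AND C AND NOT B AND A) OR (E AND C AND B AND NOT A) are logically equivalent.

Yes, they are equivalent — the two output columns agree on all 16 assignments:
E | C | B | A | Expression 1 | Expression 2
-------------------------------------------
0 | 0 | 0 | 0 | 0 | 0
0 | 0 | 0 | 1 | 1 | 1
0 | 0 | 1 | 0 | 1 | 1
0 | 0 | 1 | 1 | 0 | 0
0 | 1 | 0 | 0 | 1 | 1
0 | 1 | 0 | 1 | 0 | 0
0 | 1 | 1 | 0 | 0 | 0
0 | 1 | 1 | 1 | 1 | 1
1 | 0 | 0 | 0 | 1 | 1
1 | 0 | 0 | 1 | 0 | 0
1 | 0 | 1 | 0 | 0 | 0
1 | 0 | 1 | 1 | 1 | 1
1 | 1 | 0 | 0 | 0 | 0
1 | 1 | 0 | 1 | 1 | 1
1 | 1 | 1 | 0 | 1 | 1
1 | 1 | 1 | 1 | 0 | 0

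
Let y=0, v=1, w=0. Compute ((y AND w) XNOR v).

Substituting: ((0 AND 0) XNOR 1)
= 0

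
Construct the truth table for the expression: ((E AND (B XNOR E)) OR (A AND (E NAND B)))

E | A | B | Output
------------------
0 | 0 | 0 | 0
0 | 0 | 1 | 0
0 | 1 | 0 | 1
0 | 1 | 1 | 1
1 | 0 | 0 | 0
1 | 0 | 1 | 1
1 | 1 | 0 | 1
1 | 1 | 1 | 1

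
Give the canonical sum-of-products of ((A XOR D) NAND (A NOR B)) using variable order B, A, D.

Σm(0, 2, 3, 4, 5, 6, 7) = (NOT B AND NOT A AND NOT D) OR (NOT B AND A AND NOT D) OR (NOT B AND A AND D) OR (B AND NOT A AND NOT D) OR (B AND NOT A AND D) OR (B AND A AND NOT D) OR (B AND A AND D)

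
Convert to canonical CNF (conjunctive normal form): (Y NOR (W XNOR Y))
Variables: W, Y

(W OR Y) AND (W OR NOT Y) AND (NOT W OR NOT Y)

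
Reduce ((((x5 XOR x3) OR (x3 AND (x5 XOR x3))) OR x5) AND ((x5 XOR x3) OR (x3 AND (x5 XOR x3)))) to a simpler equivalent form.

By absorption (E AND (E OR v) = E) then absorption (E OR (E AND v) = E):
= (x5 XOR x3)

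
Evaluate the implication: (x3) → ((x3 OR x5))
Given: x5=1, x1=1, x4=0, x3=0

Antecedent (x3) = 0; consequent ((x3 OR x5)) = 1.
0 → 1 = 1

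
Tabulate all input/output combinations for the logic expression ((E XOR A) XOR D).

E | D | A | Output
------------------
0 | 0 | 0 | 0
0 | 0 | 1 | 1
0 | 1 | 0 | 1
0 | 1 | 1 | 0
1 | 0 | 0 | 1
1 | 0 | 1 | 0
1 | 1 | 0 | 0
1 | 1 | 1 | 1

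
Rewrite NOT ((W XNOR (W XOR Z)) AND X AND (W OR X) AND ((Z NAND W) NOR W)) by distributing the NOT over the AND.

NOT (W XNOR (W XOR Z)) OR NOT X OR NOT (W OR X) OR NOT ((Z NAND W) NOR W)
De Morgan's: NOT(AND of terms) = OR of negations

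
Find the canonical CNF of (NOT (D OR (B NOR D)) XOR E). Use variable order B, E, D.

(B OR E OR D) AND (B OR E OR NOT D) AND (NOT B OR E OR NOT D) AND (NOT B OR NOT E OR D)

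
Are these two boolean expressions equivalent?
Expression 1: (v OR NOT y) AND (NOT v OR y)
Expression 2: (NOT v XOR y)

Yes, they are equivalent — the two output columns agree on all 4 assignments:
v | y | Expression 1 | Expression 2
-----------------------------------
0 | 0 | 1 | 1
0 | 1 | 0 | 0
1 | 0 | 0 | 0
1 | 1 | 1 | 1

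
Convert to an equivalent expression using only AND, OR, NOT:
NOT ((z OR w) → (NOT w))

(z OR w) AND w
(Negated implication: NOT(A → B) = A AND NOT B)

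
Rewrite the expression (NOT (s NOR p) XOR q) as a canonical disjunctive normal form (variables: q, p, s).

(NOT q AND NOT p AND s) OR (NOT q AND p AND NOT s) OR (NOT q AND p AND s) OR (q AND NOT p AND NOT s)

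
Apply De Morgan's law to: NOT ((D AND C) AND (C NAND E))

NOT (D AND C) OR NOT (C NAND E)
De Morgan's: NOT(AND of terms) = OR of negations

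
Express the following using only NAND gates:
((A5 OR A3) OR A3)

((((A5 NAND A5) NAND (A3 NAND A3)) NAND ((A5 NAND A5) NAND (A3 NAND A3))) NAND (A3 NAND A3))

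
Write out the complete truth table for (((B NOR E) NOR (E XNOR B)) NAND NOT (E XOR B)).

B | E | Output
--------------
0 | 0 | 1
0 | 1 | 1
1 | 0 | 1
1 | 1 | 1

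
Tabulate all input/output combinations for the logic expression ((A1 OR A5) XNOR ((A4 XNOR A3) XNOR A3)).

A3 | A4 | A5 | A1 | Output
--------------------------
0 | 0 | 0 | 0 | 1
0 | 0 | 0 | 1 | 0
0 | 0 | 1 | 0 | 0
0 | 0 | 1 | 1 | 0
0 | 1 | 0 | 0 | 0
0 | 1 | 0 | 1 | 1
0 | 1 | 1 | 0 | 1
0 | 1 | 1 | 1 | 1
1 | 0 | 0 | 0 | 1
1 | 0 | 0 | 1 | 0
1 | 0 | 1 | 0 | 0
1 | 0 | 1 | 1 | 0
1 | 1 | 0 | 0 | 0
1 | 1 | 0 | 1 | 1
1 | 1 | 1 | 0 | 1
1 | 1 | 1 | 1 | 1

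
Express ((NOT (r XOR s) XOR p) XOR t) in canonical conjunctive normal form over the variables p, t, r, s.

(p OR t OR r OR NOT s) AND (p OR t OR NOT r OR s) AND (p OR NOT t OR r OR s) AND (p OR NOT t OR NOT r OR NOT s) AND (NOT p OR t OR r OR s) AND (NOT p OR t OR NOT r OR NOT s) AND (NOT p OR NOT t OR r OR NOT s) AND (NOT p OR NOT t OR NOT r OR s)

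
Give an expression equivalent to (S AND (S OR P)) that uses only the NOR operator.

((S NOR S) NOR (((S NOR P) NOR (S NOR P)) NOR ((S NOR P) NOR (S NOR P))))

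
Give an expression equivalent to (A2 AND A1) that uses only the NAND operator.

((A2 NAND A1) NAND (A2 NAND A1))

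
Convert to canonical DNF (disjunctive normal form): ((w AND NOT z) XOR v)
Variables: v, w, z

(NOT v AND w AND NOT z) OR (v AND NOT w AND NOT z) OR (v AND NOT w AND z) OR (v AND w AND z)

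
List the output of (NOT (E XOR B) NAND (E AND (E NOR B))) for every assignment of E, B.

E | B | Output
--------------
0 | 0 | 1
0 | 1 | 1
1 | 0 | 1
1 | 1 | 1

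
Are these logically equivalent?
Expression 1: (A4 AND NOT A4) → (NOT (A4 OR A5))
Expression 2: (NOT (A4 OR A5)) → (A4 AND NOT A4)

No, Converse is not equivalent to original (counterexample: A4=0, A5=0)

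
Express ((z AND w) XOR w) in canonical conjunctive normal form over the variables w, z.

(w OR z) AND (w OR NOT z) AND (NOT w OR NOT z)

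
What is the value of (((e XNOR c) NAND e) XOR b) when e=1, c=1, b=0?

Substituting: (((1 XNOR 1) NAND 1) XOR 0)
= 0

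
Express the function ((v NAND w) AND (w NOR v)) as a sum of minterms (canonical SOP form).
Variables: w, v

Σm(0) = (NOT w AND NOT v)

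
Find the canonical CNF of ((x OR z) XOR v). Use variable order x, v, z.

(x OR v OR z) AND (x OR NOT v OR NOT z) AND (NOT x OR NOT v OR z) AND (NOT x OR NOT v OR NOT z)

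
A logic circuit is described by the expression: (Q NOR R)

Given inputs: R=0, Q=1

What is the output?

Substituting: (1 NOR 0)
= 0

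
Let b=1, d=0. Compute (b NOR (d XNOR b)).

Substituting: (1 NOR (0 XNOR 1))
= 0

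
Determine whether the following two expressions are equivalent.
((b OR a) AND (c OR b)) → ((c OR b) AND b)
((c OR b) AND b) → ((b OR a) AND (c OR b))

No, Converse is not equivalent to original (counterexample: c=1, a=1, b=0)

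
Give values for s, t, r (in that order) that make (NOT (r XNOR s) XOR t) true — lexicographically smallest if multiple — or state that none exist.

s=0, t=0, r=1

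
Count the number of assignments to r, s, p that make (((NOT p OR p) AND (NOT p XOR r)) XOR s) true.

Satisfying assignments: (0,0,0), (0,1,1), (1,0,1), (1,1,0)
Count: 4 out of 8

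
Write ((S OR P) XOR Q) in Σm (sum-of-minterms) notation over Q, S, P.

Σm(1, 2, 3, 4) = (NOT Q AND NOT S AND P) OR (NOT Q AND S AND NOT P) OR (NOT Q AND S AND P) OR (Q AND NOT S AND NOT P)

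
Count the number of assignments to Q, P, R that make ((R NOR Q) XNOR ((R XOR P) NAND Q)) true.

Satisfying assignments: (0,0,0), (0,1,0), (1,0,1), (1,1,0)
Count: 4 out of 8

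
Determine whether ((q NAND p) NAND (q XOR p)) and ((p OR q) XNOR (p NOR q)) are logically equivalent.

No. Counterexample: with q=0, p=0, Expression 1 = 1 but Expression 2 = 0.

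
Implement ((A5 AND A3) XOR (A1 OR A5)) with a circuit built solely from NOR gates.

((((((A5 NOR A5) NOR (A3 NOR A3)) NOR ((A1 NOR A5) NOR (A1 NOR A5))) NOR (((A5 NOR A5) NOR (A3 NOR A3)) NOR ((A1 NOR A5) NOR (A1 NOR A5)))) NOR ((((A5 NOR A5) NOR (A3 NOR A3)) NOR ((A1 NOR A5) NOR (A1 NOR A5))) NOR (((A5 NOR A5) NOR (A3 NOR A3)) NOR ((A1 NOR A5) NOR (A1 NOR A5))))) NOR ((((((A5 NOR A5) NOR (A3 NOR A3)) NOR ((A5 NOR A5) NOR (A3 NOR A3))) NOR (((A1 NOR A5) NOR (A1 NOR A5)) NOR ((A1 NOR A5) NOR (A1 NOR A5)))) NOR ((((A5 NOR A5) NOR (A3 NOR A3)) NOR ((A5 NOR A5) NOR (A3 NOR A3))) NOR (((A1 NOR A5) NOR (A1 NOR A5)) NOR ((A1 NOR A5) NOR (A1 NOR A5))))) NOR (((((A5 NOR A5) NOR (A3 NOR A3)) NOR ((A5 NOR A5) NOR (A3 NOR A3))) NOR (((A1 NOR A5) NOR (A1 NOR A5)) NOR ((A1 NOR A5) NOR (A1 NOR A5)))) NOR ((((A5 NOR A5) NOR (A3 NOR A3)) NOR ((A5 NOR A5) NOR (A3 NOR A3))) NOR (((A1 NOR A5) NOR (A1 NOR A5)) NOR ((A1 NOR A5) NOR (A1 NOR A5)))))))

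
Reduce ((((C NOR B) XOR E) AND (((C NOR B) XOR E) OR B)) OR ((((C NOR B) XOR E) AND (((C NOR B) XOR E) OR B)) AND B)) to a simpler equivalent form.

By absorption (E OR (E AND v) = E) then absorption (E AND (E OR v) = E):
= ((C NOR B) XOR E)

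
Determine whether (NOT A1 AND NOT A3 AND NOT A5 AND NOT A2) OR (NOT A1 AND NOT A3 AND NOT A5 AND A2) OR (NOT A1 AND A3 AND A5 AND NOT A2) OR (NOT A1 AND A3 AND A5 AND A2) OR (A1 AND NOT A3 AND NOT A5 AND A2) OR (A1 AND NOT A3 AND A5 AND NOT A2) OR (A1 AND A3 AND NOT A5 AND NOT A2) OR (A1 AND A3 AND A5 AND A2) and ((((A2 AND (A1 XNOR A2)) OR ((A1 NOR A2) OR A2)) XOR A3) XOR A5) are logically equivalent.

Yes, they are equivalent — the two output columns agree on all 16 assignments:
A1 | A3 | A5 | A2 | Expression 1 | Expression 2
-----------------------------------------------
0 | 0 | 0 | 0 | 1 | 1
0 | 0 | 0 | 1 | 1 | 1
0 | 0 | 1 | 0 | 0 | 0
0 | 0 | 1 | 1 | 0 | 0
0 | 1 | 0 | 0 | 0 | 0
0 | 1 | 0 | 1 | 0 | 0
0 | 1 | 1 | 0 | 1 | 1
0 | 1 | 1 | 1 | 1 | 1
1 | 0 | 0 | 0 | 0 | 0
1 | 0 | 0 | 1 | 1 | 1
1 | 0 | 1 | 0 | 1 | 1
1 | 0 | 1 | 1 | 0 | 0
1 | 1 | 0 | 0 | 1 | 1
1 | 1 | 0 | 1 | 0 | 0
1 | 1 | 1 | 0 | 0 | 0
1 | 1 | 1 | 1 | 1 | 1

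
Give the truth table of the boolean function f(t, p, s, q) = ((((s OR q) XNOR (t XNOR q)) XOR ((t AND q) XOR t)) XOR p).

t | p | s | q | Output
----------------------
0 | 0 | 0 | 0 | 0
0 | 0 | 0 | 1 | 0
0 | 0 | 1 | 0 | 1
0 | 0 | 1 | 1 | 0
0 | 1 | 0 | 0 | 1
0 | 1 | 0 | 1 | 1
0 | 1 | 1 | 0 | 0
0 | 1 | 1 | 1 | 1
1 | 0 | 0 | 0 | 0
1 | 0 | 0 | 1 | 1
1 | 0 | 1 | 0 | 1
1 | 0 | 1 | 1 | 1
1 | 1 | 0 | 0 | 1
1 | 1 | 0 | 1 | 0
1 | 1 | 1 | 0 | 0
1 | 1 | 1 | 1 | 0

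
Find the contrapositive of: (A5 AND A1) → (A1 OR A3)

Contrapositive: NOT (A1 OR A3) → NOT (A5 AND A1)
Note: A statement and its contrapositive are logically equivalent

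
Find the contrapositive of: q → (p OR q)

Contrapositive: NOT (p OR q) → NOT q
Note: A statement and its contrapositive are logically equivalent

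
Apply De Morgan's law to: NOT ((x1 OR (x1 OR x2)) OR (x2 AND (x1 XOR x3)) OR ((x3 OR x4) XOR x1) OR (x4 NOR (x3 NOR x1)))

NOT (x1 OR (x1 OR x2)) AND NOT (x2 AND (x1 XOR x3)) AND NOT ((x3 OR x4) XOR x1) AND NOT (x4 NOR (x3 NOR x1))
De Morgan's: NOT(OR of terms) = AND of negations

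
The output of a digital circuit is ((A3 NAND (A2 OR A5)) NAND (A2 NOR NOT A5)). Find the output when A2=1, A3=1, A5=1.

Substituting: ((1 NAND (1 OR 1)) NAND (1 NOR NOT 1))
= 1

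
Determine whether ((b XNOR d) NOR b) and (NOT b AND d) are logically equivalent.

Yes, they are equivalent — the two output columns agree on all 4 assignments:
b | d | Expression 1 | Expression 2
-----------------------------------
0 | 0 | 0 | 0
0 | 1 | 1 | 1
1 | 0 | 0 | 0
1 | 1 | 0 | 0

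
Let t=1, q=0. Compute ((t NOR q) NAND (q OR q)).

Substituting: ((1 NOR 0) NAND (0 OR 0))
= 1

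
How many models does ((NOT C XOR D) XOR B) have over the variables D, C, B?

Satisfying assignments: (0,0,0), (0,1,1), (1,0,1), (1,1,0)
Count: 4 out of 8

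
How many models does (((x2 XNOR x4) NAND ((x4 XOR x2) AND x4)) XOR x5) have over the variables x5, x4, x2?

Satisfying assignments: (0,0,0), (0,0,1), (0,1,0), (0,1,1)
Count: 4 out of 8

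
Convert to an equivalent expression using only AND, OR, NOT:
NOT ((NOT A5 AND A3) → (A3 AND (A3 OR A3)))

(NOT A5 AND A3) AND NOT (A3 AND (A3 OR A3))
(Negated implication: NOT(A → B) = A AND NOT B)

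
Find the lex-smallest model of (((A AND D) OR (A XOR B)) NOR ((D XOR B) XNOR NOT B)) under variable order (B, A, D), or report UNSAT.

B=0, A=0, D=0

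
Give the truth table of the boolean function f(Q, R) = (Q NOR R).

Q | R | Output
--------------
0 | 0 | 1
0 | 1 | 0
1 | 0 | 0
1 | 1 | 0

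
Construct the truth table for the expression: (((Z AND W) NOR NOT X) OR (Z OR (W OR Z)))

X | W | Z | Output
------------------
0 | 0 | 0 | 0
0 | 0 | 1 | 1
0 | 1 | 0 | 1
0 | 1 | 1 | 1
1 | 0 | 0 | 1
1 | 0 | 1 | 1
1 | 1 | 0 | 1
1 | 1 | 1 | 1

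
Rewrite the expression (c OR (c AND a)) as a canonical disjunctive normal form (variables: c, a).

(c AND NOT a) OR (c AND a)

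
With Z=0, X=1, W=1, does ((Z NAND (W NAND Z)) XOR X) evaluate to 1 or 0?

Substituting: ((0 NAND (1 NAND 0)) XOR 1)
= 0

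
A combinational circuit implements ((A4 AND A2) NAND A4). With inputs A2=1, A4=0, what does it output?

Substituting: ((0 AND 1) NAND 0)
= 1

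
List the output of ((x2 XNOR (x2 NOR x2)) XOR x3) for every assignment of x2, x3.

x2 | x3 | Output
----------------
0 | 0 | 0
0 | 1 | 1
1 | 0 | 0
1 | 1 | 1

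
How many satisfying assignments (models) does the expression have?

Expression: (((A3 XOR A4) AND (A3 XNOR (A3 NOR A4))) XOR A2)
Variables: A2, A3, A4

Satisfying assignments: (0,0,1), (1,0,0), (1,1,0), (1,1,1)
Count: 4 out of 8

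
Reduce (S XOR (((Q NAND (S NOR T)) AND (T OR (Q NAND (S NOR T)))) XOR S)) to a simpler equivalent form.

By XOR self-cancellation ((E XOR v) XOR v = E) then absorption (E AND (E OR v) = E):
= (Q NAND (S NOR T))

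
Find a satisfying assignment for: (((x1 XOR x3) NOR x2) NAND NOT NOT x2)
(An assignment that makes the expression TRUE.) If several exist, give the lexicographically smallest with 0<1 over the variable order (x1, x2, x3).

x1=0, x2=0, x3=0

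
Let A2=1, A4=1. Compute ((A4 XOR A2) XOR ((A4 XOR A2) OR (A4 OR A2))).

Substituting: ((1 XOR 1) XOR ((1 XOR 1) OR (1 OR 1)))
= 1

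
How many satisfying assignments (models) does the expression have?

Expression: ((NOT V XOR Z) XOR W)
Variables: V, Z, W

Satisfying assignments: (0,0,0), (0,1,1), (1,0,1), (1,1,0)
Count: 4 out of 8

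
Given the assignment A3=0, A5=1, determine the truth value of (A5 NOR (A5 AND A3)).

Substituting: (1 NOR (1 AND 0))
= 0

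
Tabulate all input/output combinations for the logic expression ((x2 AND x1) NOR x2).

x1 | x2 | Output
----------------
0 | 0 | 1
0 | 1 | 0
1 | 0 | 1
1 | 1 | 0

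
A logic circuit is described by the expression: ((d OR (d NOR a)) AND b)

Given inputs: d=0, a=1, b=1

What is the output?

Substituting: ((0 OR (0 NOR 1)) AND 1)
= 0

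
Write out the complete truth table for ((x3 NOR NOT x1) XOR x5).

x3 | x5 | x1 | Output
---------------------
0 | 0 | 0 | 0
0 | 0 | 1 | 1
0 | 1 | 0 | 1
0 | 1 | 1 | 0
1 | 0 | 0 | 0
1 | 0 | 1 | 0
1 | 1 | 0 | 1
1 | 1 | 1 | 1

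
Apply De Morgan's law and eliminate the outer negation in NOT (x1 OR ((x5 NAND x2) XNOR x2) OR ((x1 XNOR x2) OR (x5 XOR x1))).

NOT x1 AND NOT ((x5 NAND x2) XNOR x2) AND NOT ((x1 XNOR x2) OR (x5 XOR x1))
De Morgan's: NOT(OR of terms) = AND of negations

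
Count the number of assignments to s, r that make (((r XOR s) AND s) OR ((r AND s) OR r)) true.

Satisfying assignments: (0,1), (1,0), (1,1)
Count: 3 out of 4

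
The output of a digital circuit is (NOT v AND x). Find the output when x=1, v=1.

Substituting: (NOT 1 AND 1)
= 0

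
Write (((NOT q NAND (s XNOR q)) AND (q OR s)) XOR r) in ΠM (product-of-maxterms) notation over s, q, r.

ΠM(0, 3, 5, 7) = (s OR q OR r) AND (s OR NOT q OR NOT r) AND (NOT s OR q OR NOT r) AND (NOT s OR NOT q OR NOT r)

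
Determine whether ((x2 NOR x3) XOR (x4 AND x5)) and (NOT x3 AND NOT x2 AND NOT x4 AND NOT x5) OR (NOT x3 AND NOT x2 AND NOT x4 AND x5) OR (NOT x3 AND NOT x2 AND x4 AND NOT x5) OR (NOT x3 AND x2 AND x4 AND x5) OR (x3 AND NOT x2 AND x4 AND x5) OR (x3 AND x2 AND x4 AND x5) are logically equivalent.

Yes, they are equivalent — the two output columns agree on all 16 assignments:
x3 | x2 | x4 | x5 | Expression 1 | Expression 2
-----------------------------------------------
0 | 0 | 0 | 0 | 1 | 1
0 | 0 | 0 | 1 | 1 | 1
0 | 0 | 1 | 0 | 1 | 1
0 | 0 | 1 | 1 | 0 | 0
0 | 1 | 0 | 0 | 0 | 0
0 | 1 | 0 | 1 | 0 | 0
0 | 1 | 1 | 0 | 0 | 0
0 | 1 | 1 | 1 | 1 | 1
1 | 0 | 0 | 0 | 0 | 0
1 | 0 | 0 | 1 | 0 | 0
1 | 0 | 1 | 0 | 0 | 0
1 | 0 | 1 | 1 | 1 | 1
1 | 1 | 0 | 0 | 0 | 0
1 | 1 | 0 | 1 | 0 | 0
1 | 1 | 1 | 0 | 0 | 0
1 | 1 | 1 | 1 | 1 | 1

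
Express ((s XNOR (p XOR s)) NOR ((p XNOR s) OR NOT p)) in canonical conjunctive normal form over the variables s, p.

(s OR p) AND (NOT s OR p) AND (NOT s OR NOT p)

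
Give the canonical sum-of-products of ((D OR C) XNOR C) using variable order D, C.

Σm(0, 1, 3) = (NOT D AND NOT C) OR (NOT D AND C) OR (D AND C)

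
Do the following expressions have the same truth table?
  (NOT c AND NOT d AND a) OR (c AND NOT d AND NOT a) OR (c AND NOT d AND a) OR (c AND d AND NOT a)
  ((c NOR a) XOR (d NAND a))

Yes, they are equivalent — the two output columns agree on all 8 assignments:
c | d | a | Expression 1 | Expression 2
---------------------------------------
0 | 0 | 0 | 0 | 0
0 | 0 | 1 | 1 | 1
0 | 1 | 0 | 0 | 0
0 | 1 | 1 | 0 | 0
1 | 0 | 0 | 1 | 1
1 | 0 | 1 | 1 | 1
1 | 1 | 0 | 1 | 1
1 | 1 | 1 | 0 | 0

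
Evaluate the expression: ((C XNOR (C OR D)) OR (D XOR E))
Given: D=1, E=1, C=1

Substituting: ((1 XNOR (1 OR 1)) OR (1 XOR 1))
= 1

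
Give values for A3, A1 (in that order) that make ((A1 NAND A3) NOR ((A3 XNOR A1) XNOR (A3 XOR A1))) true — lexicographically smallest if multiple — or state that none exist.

A3=1, A1=1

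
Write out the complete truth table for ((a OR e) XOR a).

a | e | Output
--------------
0 | 0 | 0
0 | 1 | 1
1 | 0 | 0
1 | 1 | 0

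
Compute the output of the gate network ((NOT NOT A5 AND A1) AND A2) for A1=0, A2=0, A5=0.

Substituting: ((NOT NOT 0 AND 0) AND 0)
= 0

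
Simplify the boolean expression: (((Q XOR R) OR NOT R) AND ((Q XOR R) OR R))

By distribution ((E OR v) AND (E OR NOT v) = E):
= (Q XOR R)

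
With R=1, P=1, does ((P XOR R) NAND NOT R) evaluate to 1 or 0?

Substituting: ((1 XOR 1) NAND NOT 1)
= 1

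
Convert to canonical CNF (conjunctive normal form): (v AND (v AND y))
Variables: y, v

(y OR v) AND (y OR NOT v) AND (NOT y OR v)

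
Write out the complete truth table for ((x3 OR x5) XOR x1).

x3 | x1 | x5 | Output
---------------------
0 | 0 | 0 | 0
0 | 0 | 1 | 1
0 | 1 | 0 | 1
0 | 1 | 1 | 0
1 | 0 | 0 | 1
1 | 0 | 1 | 1
1 | 1 | 0 | 0
1 | 1 | 1 | 0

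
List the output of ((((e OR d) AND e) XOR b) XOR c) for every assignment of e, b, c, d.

e | b | c | d | Output
----------------------
0 | 0 | 0 | 0 | 0
0 | 0 | 0 | 1 | 0
0 | 0 | 1 | 0 | 1
0 | 0 | 1 | 1 | 1
0 | 1 | 0 | 0 | 1
0 | 1 | 0 | 1 | 1
0 | 1 | 1 | 0 | 0
0 | 1 | 1 | 1 | 0
1 | 0 | 0 | 0 | 1
1 | 0 | 0 | 1 | 1
1 | 0 | 1 | 0 | 0
1 | 0 | 1 | 1 | 0
1 | 1 | 0 | 0 | 0
1 | 1 | 0 | 1 | 0
1 | 1 | 1 | 0 | 1
1 | 1 | 1 | 1 | 1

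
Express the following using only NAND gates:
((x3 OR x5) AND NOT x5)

((((x3 NAND x3) NAND (x5 NAND x5)) NAND (x5 NAND x5)) NAND (((x3 NAND x3) NAND (x5 NAND x5)) NAND (x5 NAND x5)))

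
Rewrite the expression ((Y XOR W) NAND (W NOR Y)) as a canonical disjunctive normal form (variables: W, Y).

(NOT W AND NOT Y) OR (NOT W AND Y) OR (W AND NOT Y) OR (W AND Y)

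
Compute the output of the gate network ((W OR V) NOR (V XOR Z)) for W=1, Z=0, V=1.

Substituting: ((1 OR 1) NOR (1 XOR 0))
= 0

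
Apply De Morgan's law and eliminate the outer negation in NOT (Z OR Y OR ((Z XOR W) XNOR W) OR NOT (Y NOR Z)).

NOT Z AND NOT Y AND NOT ((Z XOR W) XNOR W) AND (Y NOR Z)
De Morgan's: NOT(OR of terms) = AND of negations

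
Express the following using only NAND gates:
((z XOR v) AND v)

((((z NAND (z NAND v)) NAND (v NAND (z NAND v))) NAND v) NAND (((z NAND (z NAND v)) NAND (v NAND (z NAND v))) NAND v))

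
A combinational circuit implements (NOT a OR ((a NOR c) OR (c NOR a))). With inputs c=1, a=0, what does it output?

Substituting: (NOT 0 OR ((0 NOR 1) OR (1 NOR 0)))
= 1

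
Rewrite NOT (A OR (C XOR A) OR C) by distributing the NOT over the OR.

NOT A AND NOT (C XOR A) AND NOT C
De Morgan's: NOT(OR of terms) = AND of negations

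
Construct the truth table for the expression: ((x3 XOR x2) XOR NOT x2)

x3 | x2 | Output
----------------
0 | 0 | 1
0 | 1 | 1
1 | 0 | 0
1 | 1 | 0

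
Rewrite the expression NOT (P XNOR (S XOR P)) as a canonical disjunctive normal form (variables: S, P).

(S AND NOT P) OR (S AND P)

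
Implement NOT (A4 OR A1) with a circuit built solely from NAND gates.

(((A4 NAND A4) NAND (A1 NAND A1)) NAND ((A4 NAND A4) NAND (A1 NAND A1)))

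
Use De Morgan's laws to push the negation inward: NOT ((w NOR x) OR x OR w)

NOT (w NOR x) AND NOT x AND NOT w
De Morgan's: NOT(OR of terms) = AND of negations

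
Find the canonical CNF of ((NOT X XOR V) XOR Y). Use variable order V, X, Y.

(V OR X OR NOT Y) AND (V OR NOT X OR Y) AND (NOT V OR X OR Y) AND (NOT V OR NOT X OR NOT Y)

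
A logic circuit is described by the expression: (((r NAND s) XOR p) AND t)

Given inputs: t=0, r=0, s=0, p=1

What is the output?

Substituting: (((0 NAND 0) XOR 1) AND 0)
= 0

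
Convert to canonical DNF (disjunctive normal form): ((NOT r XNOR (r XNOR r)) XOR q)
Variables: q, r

(NOT q AND NOT r) OR (q AND r)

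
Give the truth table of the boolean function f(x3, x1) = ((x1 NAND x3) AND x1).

x3 | x1 | Output
----------------
0 | 0 | 0
0 | 1 | 1
1 | 0 | 0
1 | 1 | 0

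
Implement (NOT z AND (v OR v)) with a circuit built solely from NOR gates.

(((z NOR z) NOR (z NOR z)) NOR (((v NOR v) NOR (v NOR v)) NOR ((v NOR v) NOR (v NOR v))))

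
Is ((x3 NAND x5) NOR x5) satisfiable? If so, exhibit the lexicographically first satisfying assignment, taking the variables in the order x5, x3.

UNSATISFIABLE - no assignment makes this expression true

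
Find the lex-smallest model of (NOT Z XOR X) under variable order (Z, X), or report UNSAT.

Z=0, X=0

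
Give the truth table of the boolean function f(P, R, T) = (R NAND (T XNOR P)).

P | R | T | Output
------------------
0 | 0 | 0 | 1
0 | 0 | 1 | 1
0 | 1 | 0 | 0
0 | 1 | 1 | 1
1 | 0 | 0 | 1
1 | 0 | 1 | 1
1 | 1 | 0 | 1
1 | 1 | 1 | 0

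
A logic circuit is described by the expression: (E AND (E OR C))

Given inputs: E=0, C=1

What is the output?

Substituting: (0 AND (0 OR 1))
= 0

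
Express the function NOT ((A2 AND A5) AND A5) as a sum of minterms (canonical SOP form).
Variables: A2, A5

Σm(0, 1, 2) = (NOT A2 AND NOT A5) OR (NOT A2 AND A5) OR (A2 AND NOT A5)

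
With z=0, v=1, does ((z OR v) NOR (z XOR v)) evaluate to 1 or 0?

Substituting: ((0 OR 1) NOR (0 XOR 1))
= 0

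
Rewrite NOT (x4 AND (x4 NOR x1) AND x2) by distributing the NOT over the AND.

NOT x4 OR NOT (x4 NOR x1) OR NOT x2
De Morgan's: NOT(AND of terms) = OR of negations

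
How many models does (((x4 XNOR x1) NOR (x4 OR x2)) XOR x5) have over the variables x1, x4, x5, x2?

Satisfying assignments: (0,0,1,0), (0,0,1,1), (0,1,1,0), (0,1,1,1), (1,0,0,0), (1,0,1,1), (1,1,1,0), (1,1,1,1)
Count: 8 out of 16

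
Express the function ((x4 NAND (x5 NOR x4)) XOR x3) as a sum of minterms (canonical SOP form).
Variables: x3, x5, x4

Σm(0, 1, 2, 3) = (NOT x3 AND NOT x5 AND NOT x4) OR (NOT x3 AND NOT x5 AND x4) OR (NOT x3 AND x5 AND NOT x4) OR (NOT x3 AND x5 AND x4)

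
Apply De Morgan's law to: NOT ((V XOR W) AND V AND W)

NOT (V XOR W) OR NOT V OR NOT W
De Morgan's: NOT(AND of terms) = OR of negations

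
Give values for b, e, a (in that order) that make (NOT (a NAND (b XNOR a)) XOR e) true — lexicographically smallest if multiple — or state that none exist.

b=0, e=1, a=0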